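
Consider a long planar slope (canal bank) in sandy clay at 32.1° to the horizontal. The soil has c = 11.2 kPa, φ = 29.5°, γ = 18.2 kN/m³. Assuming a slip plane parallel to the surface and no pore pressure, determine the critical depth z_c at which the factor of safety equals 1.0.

z_c = 13.94 m

Setting FS = 1.00 in FS = [c + γz cos²β tanφ] / [γz sinβ cosβ] and solving for z:
z = c / [γ cosβ (FS·sinβ − cosβ·tanφ)]
  = 11.2 / [18.2·cos32.1°·(1.00·sin32.1° − cos32.1°·tan29.5°)]
  = 11.2 / [18.2·0.8471·(1.00·0.5314 − 0.8471·0.5658)]
  = 11.2 / 0.8036 = 13.938 m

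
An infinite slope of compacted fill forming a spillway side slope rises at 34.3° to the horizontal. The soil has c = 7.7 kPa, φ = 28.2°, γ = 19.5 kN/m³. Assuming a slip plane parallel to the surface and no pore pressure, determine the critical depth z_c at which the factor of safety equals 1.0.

z_c = 3.96 m

Setting FS = 1.00 in FS = [c + γz cos²β tanφ] / [γz sinβ cosβ] and solving for z:
z = c / [γ cosβ (FS·sinβ − cosβ·tanφ)]
  = 7.7 / [19.5·cos34.3°·(1.00·sin34.3° − cos34.3°·tan28.2°)]
  = 7.7 / [19.5·0.8261·(1.00·0.5635 − 0.8261·0.5362)]
  = 7.7 / 1.9423 = 3.964 m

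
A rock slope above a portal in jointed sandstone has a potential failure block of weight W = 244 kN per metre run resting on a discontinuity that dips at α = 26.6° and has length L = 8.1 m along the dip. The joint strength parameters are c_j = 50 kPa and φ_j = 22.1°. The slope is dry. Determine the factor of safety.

FS = 4.52

Resolving the block weight along and normal to the plane and applying the Mohr–Coulomb strength on the joint:
N' = W cosα = 244·cos26.6° = 218.2 kN/m
Driving force T = W sinα = 244·sin26.6° = 109.3 kN/m
Resisting force R = c_j·L + N'·tanφ_j = 50·8.1 + 218.2·tan22.1° = 405.0 + 88.6 = 493.6 kN/m
FS = R / T = 493.6 / 109.3 = 4.518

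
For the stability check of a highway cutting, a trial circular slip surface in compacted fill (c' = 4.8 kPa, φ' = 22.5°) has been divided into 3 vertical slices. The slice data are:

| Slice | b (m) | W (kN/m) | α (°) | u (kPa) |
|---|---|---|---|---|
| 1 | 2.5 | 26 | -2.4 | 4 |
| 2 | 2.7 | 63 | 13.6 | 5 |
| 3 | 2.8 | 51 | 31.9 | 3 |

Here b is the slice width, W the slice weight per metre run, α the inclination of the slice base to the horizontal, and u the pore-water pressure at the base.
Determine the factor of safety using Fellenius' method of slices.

FS = 2.00

Ordinary method of slices: FS = Σ[c'·Δl_i + (W_i cosα_i − u_i·Δl_i)·tanφ'] / Σ W_i sinα_i, with Δl_i = b_i / cosα_i.
Slice 1: Δl = 2.5/cos(-2.4°) = 2.502 m; N'_1 = 26·cos(-2.4°) − 4·2.502 = 16.0; c'Δl = 12.01; W sinα = -1.1
Slice 2: Δl = 2.7/cos13.6° = 2.778 m; N'_2 = 63·cos13.6° − 5·2.778 = 47.3; c'Δl = 13.33; W sinα = 14.8
Slice 3: Δl = 2.8/cos31.9° = 3.298 m; N'_3 = 51·cos31.9° − 3·3.298 = 33.4; c'Δl = 15.83; W sinα = 27.0
Σc'Δl = 41.2 kN/m; ΣN' = 96.7 kN/m; ΣW sinα = 40.7 kN/m
Resisting = 41.2 + 96.7·tan22.5° = 41.2 + 40.1 = 81.2 kN/m
FS = 81.2 / 40.7 = 1.997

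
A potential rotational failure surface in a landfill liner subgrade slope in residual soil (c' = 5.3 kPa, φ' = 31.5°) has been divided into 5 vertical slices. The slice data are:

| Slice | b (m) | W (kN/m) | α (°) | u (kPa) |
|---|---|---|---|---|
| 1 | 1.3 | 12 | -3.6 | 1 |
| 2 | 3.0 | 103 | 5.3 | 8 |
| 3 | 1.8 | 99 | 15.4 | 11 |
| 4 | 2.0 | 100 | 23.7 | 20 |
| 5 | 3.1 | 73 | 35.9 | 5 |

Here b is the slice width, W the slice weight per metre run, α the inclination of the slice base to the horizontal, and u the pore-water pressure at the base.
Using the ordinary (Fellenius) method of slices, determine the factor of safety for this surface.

FS = 1.86

Ordinary method of slices: FS = Σ[c'·Δl_i + (W_i cosα_i − u_i·Δl_i)·tanφ'] / Σ W_i sinα_i, with Δl_i = b_i / cosα_i.
Slice 1: Δl = 1.3/cos(-3.6°) = 1.303 m; N'_1 = 12·cos(-3.6°) − 1·1.303 = 10.7; c'Δl = 6.90; W sinα = -0.8
Slice 2: Δl = 3.0/cos5.3° = 3.013 m; N'_2 = 103·cos5.3° − 8·3.013 = 78.5; c'Δl = 15.97; W sinα = 9.5
Slice 3: Δl = 1.8/cos15.4° = 1.867 m; N'_3 = 99·cos15.4° − 11·1.867 = 74.9; c'Δl = 9.90; W sinα = 26.3
Slice 4: Δl = 2.0/cos23.7° = 2.184 m; N'_4 = 100·cos23.7° − 20·2.184 = 47.9; c'Δl = 11.58; W sinα = 40.2
Slice 5: Δl = 3.1/cos35.9° = 3.827 m; N'_5 = 73·cos35.9° − 5·3.827 = 40.0; c'Δl = 20.28; W sinα = 42.8
Σc'Δl = 64.6 kN/m; ΣN' = 251.9 kN/m; ΣW sinα = 118.1 kN/m
Resisting = 64.6 + 251.9·tan31.5° = 64.6 + 154.4 = 219.0 kN/m
FS = 219.0 / 118.1 = 1.855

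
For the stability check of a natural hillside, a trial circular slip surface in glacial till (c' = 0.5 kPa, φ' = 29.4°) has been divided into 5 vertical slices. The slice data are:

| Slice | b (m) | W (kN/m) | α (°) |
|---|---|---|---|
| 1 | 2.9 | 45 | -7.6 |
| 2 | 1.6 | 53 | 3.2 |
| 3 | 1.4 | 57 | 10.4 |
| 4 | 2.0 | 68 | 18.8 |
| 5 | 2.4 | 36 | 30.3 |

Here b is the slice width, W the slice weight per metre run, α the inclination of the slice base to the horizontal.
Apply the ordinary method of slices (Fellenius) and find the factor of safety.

Ordinary method of slices: FS = Σ[c'·Δl_i + (W_i cosα_i)·tanφ'] / Σ W_i sinα_i, with Δl_i = b_i / cosα_i.
Slice 1: Δl = 2.9/cos(-7.6°) = 2.926 m; N'_1 = 45·cos(-7.6°) = 44.6; c'Δl = 1.46; W sinα = -6.0
Slice 2: Δl = 1.6/cos3.2° = 1.602 m; N'_2 = 53·cos3.2° = 52.9; c'Δl = 0.80; W sinα = 3.0
Slice 3: Δl = 1.4/cos10.4° = 1.423 m; N'_3 = 57·cos10.4° = 56.1; c'Δl = 0.71; W sinα = 10.3
Slice 4: Δl = 2.0/cos18.8° = 2.113 m; N'_4 = 68·cos18.8° = 64.4; c'Δl = 1.06; W sinα = 21.9
Slice 5: Δl = 2.4/cos30.3° = 2.780 m; N'_5 = 36·cos30.3° = 31.1; c'Δl = 1.39; W sinα = 18.2
Σc'Δl = 5.4 kN/m; ΣN' = 249.0 kN/m; ΣW sinα = 47.4 kN/m
Resisting = 5.4 + 249.0·tan29.4° = 5.4 + 140.3 = 145.7 kN/m
FS = 145.7 / 47.4 = 3.077

FS = 3.08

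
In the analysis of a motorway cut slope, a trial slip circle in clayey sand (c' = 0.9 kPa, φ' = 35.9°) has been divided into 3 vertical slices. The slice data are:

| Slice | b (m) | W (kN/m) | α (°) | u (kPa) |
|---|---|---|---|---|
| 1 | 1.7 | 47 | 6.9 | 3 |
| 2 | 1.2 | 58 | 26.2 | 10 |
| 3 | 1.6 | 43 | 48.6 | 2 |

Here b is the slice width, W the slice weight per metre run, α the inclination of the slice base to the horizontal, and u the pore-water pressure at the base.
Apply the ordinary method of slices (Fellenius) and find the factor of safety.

FS = 1.26

Ordinary method of slices: FS = Σ[c'·Δl_i + (W_i cosα_i − u_i·Δl_i)·tanφ'] / Σ W_i sinα_i, with Δl_i = b_i / cosα_i.
Slice 1: Δl = 1.7/cos6.9° = 1.712 m; N'_1 = 47·cos6.9° − 3·1.712 = 41.5; c'Δl = 1.54; W sinα = 5.6
Slice 2: Δl = 1.2/cos26.2° = 1.337 m; N'_2 = 58·cos26.2° − 10·1.337 = 38.7; c'Δl = 1.20; W sinα = 25.6
Slice 3: Δl = 1.6/cos48.6° = 2.419 m; N'_3 = 43·cos48.6° − 2·2.419 = 23.6; c'Δl = 2.18; W sinα = 32.3
Σc'Δl = 4.9 kN/m; ΣN' = 103.8 kN/m; ΣW sinα = 63.5 kN/m
Resisting = 4.9 + 103.8·tan35.9° = 4.9 + 75.1 = 80.1 kN/m
FS = 80.1 / 63.5 = 1.260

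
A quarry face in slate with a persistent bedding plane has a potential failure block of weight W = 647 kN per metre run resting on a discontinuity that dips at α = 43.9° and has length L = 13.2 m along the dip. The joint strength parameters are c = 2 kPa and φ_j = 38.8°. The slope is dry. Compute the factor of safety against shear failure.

FS = 0.89

Resolving the block weight along and normal to the plane and applying the Mohr–Coulomb strength on the joint:
N' = W cosα = 647·cos43.9° = 466.2 kN/m
Driving force T = W sinα = 647·sin43.9° = 448.6 kN/m
Resisting force R = c·L + N'·tanφ_j = 2·13.2 + 466.2·tan38.8° = 26.4 + 374.8 = 401.2 kN/m
FS = R / T = 401.2 / 448.6 = 0.894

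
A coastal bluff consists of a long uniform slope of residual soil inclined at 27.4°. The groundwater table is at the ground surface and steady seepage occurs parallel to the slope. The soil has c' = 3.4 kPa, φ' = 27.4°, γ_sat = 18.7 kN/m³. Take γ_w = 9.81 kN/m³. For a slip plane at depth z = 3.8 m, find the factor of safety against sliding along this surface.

With seepage parallel to the slope and the water table at the surface, the effective normal stress on the slip plane uses the buoyant unit weight γ' = γ_sat − γ_w while the driving shear stress uses γ_sat:
FS = [c' + γ' z cos²β tanφ'] / [γ_sat z sinβ cosβ]
γ' = 18.7 − 9.81 = 8.89 kN/m³
Numerator = 3.4 + 8.89·3.8·cos²27.4°·tan27.4° = 3.4 + 8.89·3.8·0.7882·0.5184 = 17.202 kPa
Denominator = 18.7·3.8·sin27.4°·cos27.4° = 18.7·3.8·0.4602·0.8878 = 29.033 kPa
FS = 17.202 / 29.033 = 0.593

FS = 0.59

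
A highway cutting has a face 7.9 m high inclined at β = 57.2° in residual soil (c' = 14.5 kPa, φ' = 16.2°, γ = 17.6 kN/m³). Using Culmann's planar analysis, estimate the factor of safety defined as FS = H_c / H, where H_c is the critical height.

H_c = (4c'/γ) · sinβ cosφ' / [1 − cos(β − φ')]
    = (4·14.5/17.6) · sin57.2°·cos16.2° / [1 − cos41.0°]
    = 3.295 · 0.8072 / 0.2453 = 10.84 m
FS = H_c / H = 10.84 / 7.9 = 1.373

FS = 1.37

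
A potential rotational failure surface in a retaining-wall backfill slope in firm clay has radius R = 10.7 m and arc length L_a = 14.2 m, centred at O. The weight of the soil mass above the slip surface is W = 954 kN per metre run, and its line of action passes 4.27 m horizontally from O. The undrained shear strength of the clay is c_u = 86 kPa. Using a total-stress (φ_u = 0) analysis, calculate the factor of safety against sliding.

Taking moments about the centre O, the resisting moment is provided by the undrained shear strength acting along the arc:
M_R = c_u·L_a·R = 86·14.20·10.7 = 13066.8 kN·m/m
M_D = W·d = 954·4.27 = 4073.6 kN·m/m
FS = M_R / M_D = 13066.8 / 4073.6 = 3.208

FS = 3.21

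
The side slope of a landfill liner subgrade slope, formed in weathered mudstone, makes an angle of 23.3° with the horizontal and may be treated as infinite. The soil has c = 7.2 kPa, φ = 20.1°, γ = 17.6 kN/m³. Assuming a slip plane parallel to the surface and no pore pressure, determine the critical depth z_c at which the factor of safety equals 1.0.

Setting FS = 1.00 in FS = [c + γz cos²β tanφ] / [γz sinβ cosβ] and solving for z:
z = c / [γ cosβ (FS·sinβ − cosβ·tanφ)]
  = 7.2 / [17.6·cos23.3°·(1.00·sin23.3° − cos23.3°·tan20.1°)]
  = 7.2 / [17.6·0.9184·(1.00·0.3955 − 0.9184·0.3659)]
  = 7.2 / 0.9609 = 7.493 m

z_c = 7.49 m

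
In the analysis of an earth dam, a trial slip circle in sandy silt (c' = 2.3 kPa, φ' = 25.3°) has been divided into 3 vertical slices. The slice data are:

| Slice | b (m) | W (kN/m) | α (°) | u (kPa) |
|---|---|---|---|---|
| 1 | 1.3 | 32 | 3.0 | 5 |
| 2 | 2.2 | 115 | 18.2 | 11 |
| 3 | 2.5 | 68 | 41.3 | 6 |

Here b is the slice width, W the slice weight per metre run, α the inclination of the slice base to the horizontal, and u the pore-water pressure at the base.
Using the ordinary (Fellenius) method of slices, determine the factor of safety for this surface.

Ordinary method of slices: FS = Σ[c'·Δl_i + (W_i cosα_i − u_i·Δl_i)·tanφ'] / Σ W_i sinα_i, with Δl_i = b_i / cosα_i.
Slice 1: Δl = 1.3/cos3.0° = 1.302 m; N'_1 = 32·cos3.0° − 5·1.302 = 25.4; c'Δl = 2.99; W sinα = 1.7
Slice 2: Δl = 2.2/cos18.2° = 2.316 m; N'_2 = 115·cos18.2° − 11·2.316 = 83.8; c'Δl = 5.33; W sinα = 35.9
Slice 3: Δl = 2.5/cos41.3° = 3.328 m; N'_3 = 68·cos41.3° − 6·3.328 = 31.1; c'Δl = 7.65; W sinα = 44.9
Σc'Δl = 16.0 kN/m; ΣN' = 140.3 kN/m; ΣW sinα = 82.5 kN/m
Resisting = 16.0 + 140.3·tan25.3° = 16.0 + 66.3 = 82.3 kN/m
FS = 82.3 / 82.5 = 0.998

FS = 1.00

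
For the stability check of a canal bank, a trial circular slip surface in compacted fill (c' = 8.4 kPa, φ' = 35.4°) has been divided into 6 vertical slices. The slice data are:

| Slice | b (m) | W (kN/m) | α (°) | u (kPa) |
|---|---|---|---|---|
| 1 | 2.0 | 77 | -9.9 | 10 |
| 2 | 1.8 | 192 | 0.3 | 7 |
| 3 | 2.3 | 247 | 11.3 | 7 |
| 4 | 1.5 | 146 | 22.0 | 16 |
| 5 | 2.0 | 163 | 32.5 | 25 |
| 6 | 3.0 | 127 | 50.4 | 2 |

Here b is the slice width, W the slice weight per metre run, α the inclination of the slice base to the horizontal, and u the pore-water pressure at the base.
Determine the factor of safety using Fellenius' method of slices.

FS = 2.30

Ordinary method of slices: FS = Σ[c'·Δl_i + (W_i cosα_i − u_i·Δl_i)·tanφ'] / Σ W_i sinα_i, with Δl_i = b_i / cosα_i.
Slice 1: Δl = 2.0/cos(-9.9°) = 2.030 m; N'_1 = 77·cos(-9.9°) − 10·2.030 = 55.6; c'Δl = 17.05; W sinα = -13.2
Slice 2: Δl = 1.8/cos0.3° = 1.800 m; N'_2 = 192·cos0.3° − 7·1.800 = 179.4; c'Δl = 15.12; W sinα = 1.0
Slice 3: Δl = 2.3/cos11.3° = 2.345 m; N'_3 = 247·cos11.3° − 7·2.345 = 225.8; c'Δl = 19.70; W sinα = 48.4
Slice 4: Δl = 1.5/cos22.0° = 1.618 m; N'_4 = 146·cos22.0° − 16·1.618 = 109.5; c'Δl = 13.59; W sinα = 54.7
Slice 5: Δl = 2.0/cos32.5° = 2.371 m; N'_5 = 163·cos32.5° − 25·2.371 = 78.2; c'Δl = 19.92; W sinα = 87.6
Slice 6: Δl = 3.0/cos50.4° = 4.706 m; N'_6 = 127·cos50.4° − 2·4.706 = 71.5; c'Δl = 39.53; W sinα = 97.9
Σc'Δl = 124.9 kN/m; ΣN' = 720.0 kN/m; ΣW sinα = 276.3 kN/m
Resisting = 124.9 + 720.0·tan35.4° = 124.9 + 511.6 = 636.6 kN/m
FS = 636.6 / 276.3 = 2.304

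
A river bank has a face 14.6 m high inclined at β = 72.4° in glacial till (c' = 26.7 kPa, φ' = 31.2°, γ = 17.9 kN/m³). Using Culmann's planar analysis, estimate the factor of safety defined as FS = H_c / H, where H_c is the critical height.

FS = 1.35

H_c = (4c'/γ) · sinβ cosφ' / [1 − cos(β − φ')]
    = (4·26.7/17.9) · sin72.4°·cos31.2° / [1 − cos41.2°]
    = 5.966 · 0.8153 / 0.2476 = 19.65 m
FS = H_c / H = 19.65 / 14.6 = 1.346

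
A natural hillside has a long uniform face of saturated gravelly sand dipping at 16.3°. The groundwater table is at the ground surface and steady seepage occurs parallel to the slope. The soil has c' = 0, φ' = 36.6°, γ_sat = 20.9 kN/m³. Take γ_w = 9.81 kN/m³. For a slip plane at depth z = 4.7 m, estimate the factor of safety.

FS = 1.35

With seepage parallel to the slope and the water table at the surface, the effective normal stress on the slip plane uses the buoyant unit weight γ' = γ_sat − γ_w while the driving shear stress uses γ_sat:
FS = [c' + γ' z cos²β tanφ'] / [γ_sat z sinβ cosβ]
(For c' = 0 this reduces to FS = (γ'/γ_sat)·tanφ'/tanβ.)
γ' = 20.9 − 9.81 = 11.09 kN/m³
Numerator = 0.0 + 11.09·4.7·cos²16.3°·tan36.6° = 0.0 + 11.09·4.7·0.9212·0.7427 = 35.661 kPa
Denominator = 20.9·4.7·sin16.3°·cos16.3° = 20.9·4.7·0.2807·0.9598 = 26.462 kPa
FS = 35.661 / 26.462 = 1.348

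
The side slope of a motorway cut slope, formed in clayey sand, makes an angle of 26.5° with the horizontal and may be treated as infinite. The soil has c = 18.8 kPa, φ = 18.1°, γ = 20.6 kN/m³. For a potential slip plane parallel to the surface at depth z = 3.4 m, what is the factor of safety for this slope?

FS = 1.33

For an infinite slope with a slip plane parallel to the surface (no pore pressure): FS = [c + γz cos²β tanφ] / [γz sinβ cosβ].
γz = 20.6·3.4 = 70.04 kN/m²
Numerator = 18.8 + 70.04·cos²26.5°·tan18.1° = 18.8 + 70.04·0.8009·0.3269 = 37.135 kPa
Denominator = 70.04·sin26.5°·cos26.5° = 70.04·0.4462·0.8949 = 27.968 kPa
FS = 37.135 / 27.968 = 1.328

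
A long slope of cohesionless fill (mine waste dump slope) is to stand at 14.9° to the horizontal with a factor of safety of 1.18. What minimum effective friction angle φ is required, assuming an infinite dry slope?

FS = tanφ/tanβ ⇒ tanφ = FS · tanβ = 1.18 · tan14.9° = 0.3140
φ = arctan(0.3140) = 17.43°

φ = 17.4°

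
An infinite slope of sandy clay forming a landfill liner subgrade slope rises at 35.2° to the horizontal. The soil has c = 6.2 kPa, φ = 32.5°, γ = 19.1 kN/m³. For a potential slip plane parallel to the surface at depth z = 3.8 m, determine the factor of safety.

FS = 1.08

For an infinite slope with a slip plane parallel to the surface (no pore pressure): FS = [c + γz cos²β tanφ] / [γz sinβ cosβ].
γz = 19.1·3.8 = 72.58 kN/m²
Numerator = 6.2 + 72.58·cos²35.2°·tan32.5° = 6.2 + 72.58·0.6677·0.6371 = 37.075 kPa
Denominator = 72.58·sin35.2°·cos35.2° = 72.58·0.5764·0.8171 = 34.187 kPa
FS = 37.075 / 34.187 = 1.084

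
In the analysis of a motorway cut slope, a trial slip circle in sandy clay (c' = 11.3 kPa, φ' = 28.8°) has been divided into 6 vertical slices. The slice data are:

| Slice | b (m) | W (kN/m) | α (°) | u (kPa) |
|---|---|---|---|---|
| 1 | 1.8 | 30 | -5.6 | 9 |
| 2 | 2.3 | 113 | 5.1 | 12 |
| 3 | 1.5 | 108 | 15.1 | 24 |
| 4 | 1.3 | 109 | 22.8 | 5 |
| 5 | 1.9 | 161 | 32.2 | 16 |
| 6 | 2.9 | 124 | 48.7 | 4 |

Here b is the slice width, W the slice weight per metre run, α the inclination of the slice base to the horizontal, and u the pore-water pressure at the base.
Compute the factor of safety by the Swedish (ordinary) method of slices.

Ordinary method of slices: FS = Σ[c'·Δl_i + (W_i cosα_i − u_i·Δl_i)·tanφ'] / Σ W_i sinα_i, with Δl_i = b_i / cosα_i.
Slice 1: Δl = 1.8/cos(-5.6°) = 1.809 m; N'_1 = 30·cos(-5.6°) − 9·1.809 = 13.6; c'Δl = 20.44; W sinα = -2.9
Slice 2: Δl = 2.3/cos5.1° = 2.309 m; N'_2 = 113·cos5.1° − 12·2.309 = 84.8; c'Δl = 26.09; W sinα = 10.0
Slice 3: Δl = 1.5/cos15.1° = 1.554 m; N'_3 = 108·cos15.1° − 24·1.554 = 67.0; c'Δl = 17.56; W sinα = 28.1
Slice 4: Δl = 1.3/cos22.8° = 1.410 m; N'_4 = 109·cos22.8° − 5·1.410 = 93.4; c'Δl = 15.94; W sinα = 42.2
Slice 5: Δl = 1.9/cos32.2° = 2.245 m; N'_5 = 161·cos32.2° − 16·2.245 = 100.3; c'Δl = 25.37; W sinα = 85.8
Slice 6: Δl = 2.9/cos48.7° = 4.394 m; N'_6 = 124·cos48.7° − 4·4.394 = 64.3; c'Δl = 49.65; W sinα = 93.2
Σc'Δl = 155.0 kN/m; ΣN' = 423.4 kN/m; ΣW sinα = 256.4 kN/m
Resisting = 155.0 + 423.4·tan28.8° = 155.0 + 232.8 = 387.8 kN/m
FS = 387.8 / 256.4 = 1.512

FS = 1.51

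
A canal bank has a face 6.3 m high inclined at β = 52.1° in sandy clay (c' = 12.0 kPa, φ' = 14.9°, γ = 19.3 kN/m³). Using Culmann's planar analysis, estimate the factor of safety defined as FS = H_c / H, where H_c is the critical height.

FS = 1.48

H_c = (4c'/γ) · sinβ cosφ' / [1 − cos(β − φ')]
    = (4·12.0/19.3) · sin52.1°·cos14.9° / [1 − cos37.2°]
    = 2.487 · 0.7626 / 0.2035 = 9.32 m
FS = H_c / H = 9.32 / 6.3 = 1.479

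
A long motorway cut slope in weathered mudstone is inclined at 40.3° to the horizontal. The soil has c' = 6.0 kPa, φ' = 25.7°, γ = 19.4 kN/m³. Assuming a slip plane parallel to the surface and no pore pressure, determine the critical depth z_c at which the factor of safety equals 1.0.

z_c = 1.45 m

Setting FS = 1.00 in FS = [c' + γz cos²β tanφ'] / [γz sinβ cosβ] and solving for z:
z = c' / [γ cosβ (FS·sinβ − cosβ·tanφ')]
  = 6.0 / [19.4·cos40.3°·(1.00·sin40.3° − cos40.3°·tan25.7°)]
  = 6.0 / [19.4·0.7627·(1.00·0.6468 − 0.7627·0.4813)]
  = 6.0 / 4.1390 = 1.450 m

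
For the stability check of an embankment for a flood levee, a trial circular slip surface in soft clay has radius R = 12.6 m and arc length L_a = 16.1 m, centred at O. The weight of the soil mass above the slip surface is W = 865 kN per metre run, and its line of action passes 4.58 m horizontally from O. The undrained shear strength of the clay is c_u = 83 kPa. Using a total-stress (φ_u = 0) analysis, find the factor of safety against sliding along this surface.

Taking moments about the centre O, the resisting moment is provided by the undrained shear strength acting along the arc:
M_R = c_u·L_a·R = 83·16.10·12.6 = 16837.4 kN·m/m
M_D = W·d = 865·4.58 = 3961.7 kN·m/m
FS = M_R / M_D = 16837.4 / 3961.7 = 4.250

FS = 4.25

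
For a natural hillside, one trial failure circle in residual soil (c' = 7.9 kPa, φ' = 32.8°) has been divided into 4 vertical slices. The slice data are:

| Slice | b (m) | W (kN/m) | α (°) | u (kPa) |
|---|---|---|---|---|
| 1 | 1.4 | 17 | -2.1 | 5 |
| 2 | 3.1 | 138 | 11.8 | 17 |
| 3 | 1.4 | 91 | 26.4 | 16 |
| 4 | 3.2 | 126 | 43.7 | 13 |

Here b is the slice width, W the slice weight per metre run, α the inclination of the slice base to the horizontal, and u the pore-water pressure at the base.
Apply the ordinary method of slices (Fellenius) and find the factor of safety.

FS = 1.29

Ordinary method of slices: FS = Σ[c'·Δl_i + (W_i cosα_i − u_i·Δl_i)·tanφ'] / Σ W_i sinα_i, with Δl_i = b_i / cosα_i.
Slice 1: Δl = 1.4/cos(-2.1°) = 1.401 m; N'_1 = 17·cos(-2.1°) − 5·1.401 = 10.0; c'Δl = 11.07; W sinα = -0.6
Slice 2: Δl = 3.1/cos11.8° = 3.167 m; N'_2 = 138·cos11.8° − 17·3.167 = 81.2; c'Δl = 25.02; W sinα = 28.2
Slice 3: Δl = 1.4/cos26.4° = 1.563 m; N'_3 = 91·cos26.4° − 16·1.563 = 56.5; c'Δl = 12.35; W sinα = 40.5
Slice 4: Δl = 3.2/cos43.7° = 4.426 m; N'_4 = 126·cos43.7° − 13·4.426 = 33.6; c'Δl = 34.97; W sinα = 87.1
Σc'Δl = 83.4 kN/m; ΣN' = 181.3 kN/m; ΣW sinα = 155.1 kN/m
Resisting = 83.4 + 181.3·tan32.8° = 83.4 + 116.8 = 200.2 kN/m
FS = 200.2 / 155.1 = 1.291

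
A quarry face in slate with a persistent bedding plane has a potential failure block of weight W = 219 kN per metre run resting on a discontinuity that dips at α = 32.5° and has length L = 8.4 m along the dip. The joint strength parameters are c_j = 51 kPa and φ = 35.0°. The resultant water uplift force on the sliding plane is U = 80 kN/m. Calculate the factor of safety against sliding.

Resolving the block weight along and normal to the plane and applying the Mohr–Coulomb strength on the joint:
N' = W cosα − U = 219·cos32.5° − 80 = 104.7 kN/m
Driving force T = W sinα = 219·sin32.5° = 117.7 kN/m
Resisting force R = c_j·L + N'·tanφ = 51·8.4 + 104.7·tan35.0° = 428.4 + 73.3 = 501.7 kN/m
FS = R / T = 501.7 / 117.7 = 4.264

FS = 4.26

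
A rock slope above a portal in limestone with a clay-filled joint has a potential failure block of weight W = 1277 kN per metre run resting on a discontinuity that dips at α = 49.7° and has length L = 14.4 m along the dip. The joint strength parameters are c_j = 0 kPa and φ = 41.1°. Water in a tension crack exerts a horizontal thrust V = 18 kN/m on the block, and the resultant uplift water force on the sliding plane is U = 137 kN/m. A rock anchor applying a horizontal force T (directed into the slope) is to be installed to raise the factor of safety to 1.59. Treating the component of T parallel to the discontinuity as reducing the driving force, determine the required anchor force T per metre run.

T = 577 kN/m

Resolving forces along and normal to the sliding plane, with the horizontal anchor force T adding T·sinα to the effective normal force and T·cosα acting up the plane against the driving force:
FS = [c_jL + (W cosα − U − V sinα + T sinα) tanφ] / [W sinα + V cosα − T cosα]
Without the anchor: N' = 675.2 kN/m, driving T_d = 985.6 kN/m, resisting R = 0·14.4 + 675.2·tan41.1° = 589.0 kN/m, FS = 0.60.
Setting FS = 1.59 and solving for T:
1.59·(985.6 − T cos49.7°) = 589.0 + T sin49.7°·tan41.1°
T·(sin49.7°·tan41.1° + 1.59·cos49.7°) = 1.59·985.6 − 589.0
T·(0.7627·0.8724 + 1.59·0.6468) = 1567.1 − 589.0 = 978.0
T·1.6937 = 978.0
T = 577.4 kN/m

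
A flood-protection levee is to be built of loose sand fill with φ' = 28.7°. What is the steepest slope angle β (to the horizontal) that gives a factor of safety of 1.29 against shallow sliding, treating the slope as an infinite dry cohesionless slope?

For an infinite dry cohesionless slope FS = tanφ'/tanβ, so tanβ = tanφ' / FS.
tanβ = tan28.7° / 1.29 = 0.5475 / 1.29 = 0.4244
β = arctan(0.4244) = 23.00°

β = 23.0°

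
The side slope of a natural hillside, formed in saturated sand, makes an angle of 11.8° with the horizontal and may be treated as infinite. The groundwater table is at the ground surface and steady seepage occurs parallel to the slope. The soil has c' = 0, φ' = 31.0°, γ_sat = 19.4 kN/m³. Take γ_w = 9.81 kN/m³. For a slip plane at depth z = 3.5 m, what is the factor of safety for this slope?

FS = 1.42

With seepage parallel to the slope and the water table at the surface, the effective normal stress on the slip plane uses the buoyant unit weight γ' = γ_sat − γ_w while the driving shear stress uses γ_sat:
FS = [c' + γ' z cos²β tanφ'] / [γ_sat z sinβ cosβ]
(For c' = 0 this reduces to FS = (γ'/γ_sat)·tanφ'/tanβ.)
γ' = 19.4 − 9.81 = 9.59 kN/m³
Numerator = 0.0 + 9.59·3.5·cos²11.8°·tan31.0° = 0.0 + 9.59·3.5·0.9582·0.6009 = 19.324 kPa
Denominator = 19.4·3.5·sin11.8°·cos11.8° = 19.4·3.5·0.2045·0.9789 = 13.592 kPa
FS = 19.324 / 13.592 = 1.422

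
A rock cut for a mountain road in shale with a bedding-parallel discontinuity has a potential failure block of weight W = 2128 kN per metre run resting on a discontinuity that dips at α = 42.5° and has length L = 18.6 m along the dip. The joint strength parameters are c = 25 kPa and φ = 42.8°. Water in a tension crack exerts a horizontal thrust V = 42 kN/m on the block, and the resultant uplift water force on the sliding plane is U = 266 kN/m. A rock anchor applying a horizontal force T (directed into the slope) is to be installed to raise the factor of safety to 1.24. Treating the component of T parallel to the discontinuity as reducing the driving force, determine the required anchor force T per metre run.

T = 114 kN/m

Resolving forces along and normal to the sliding plane, with the horizontal anchor force T adding T·sinα to the effective normal force and T·cosα acting up the plane against the driving force:
FS = [cL + (W cosα − U − V sinα + T sinα) tanφ] / [W sinα + V cosα − T cosα]
Without the anchor: N' = 1274.6 kN/m, driving T_d = 1468.6 kN/m, resisting R = 25·18.6 + 1274.6·tan42.8° = 1645.2 kN/m, FS = 1.12.
Setting FS = 1.24 and solving for T:
1.24·(1468.6 − T cos42.5°) = 1645.2 + T sin42.5°·tan42.8°
T·(sin42.5°·tan42.8° + 1.24·cos42.5°) = 1.24·1468.6 − 1645.2
T·(0.6756·0.9260 + 1.24·0.7373) = 1821.1 − 1645.2 = 175.8
T·1.5398 = 175.8
T = 114.2 kN/m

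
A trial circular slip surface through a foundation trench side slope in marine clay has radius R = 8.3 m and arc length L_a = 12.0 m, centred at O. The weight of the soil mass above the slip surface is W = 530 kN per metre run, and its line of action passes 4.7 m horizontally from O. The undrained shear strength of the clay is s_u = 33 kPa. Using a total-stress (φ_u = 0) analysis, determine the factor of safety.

FS = 1.32

Taking moments about the centre O, the resisting moment is provided by the undrained shear strength acting along the arc:
M_R = s_u·L_a·R = 33·12.00·8.3 = 3286.8 kN·m/m
M_D = W·d = 530·4.7 = 2491.0 kN·m/m
FS = M_R / M_D = 3286.8 / 2491.0 = 1.319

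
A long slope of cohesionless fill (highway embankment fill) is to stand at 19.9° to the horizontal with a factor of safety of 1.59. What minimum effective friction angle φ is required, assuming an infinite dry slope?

φ = 29.9°

FS = tanφ/tanβ ⇒ tanφ = FS · tanβ = 1.59 · tan19.9° = 0.5756
φ = arctan(0.5756) = 29.92°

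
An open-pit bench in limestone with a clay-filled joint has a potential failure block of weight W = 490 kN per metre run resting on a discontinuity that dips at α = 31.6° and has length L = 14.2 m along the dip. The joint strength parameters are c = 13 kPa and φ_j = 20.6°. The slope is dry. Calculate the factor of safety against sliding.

FS = 1.33

Resolving the block weight along and normal to the plane and applying the Mohr–Coulomb strength on the joint:
N' = W cosα = 490·cos31.6° = 417.3 kN/m
Driving force T = W sinα = 490·sin31.6° = 256.8 kN/m
Resisting force R = c·L + N'·tanφ_j = 13·14.2 + 417.3·tan20.6° = 184.6 + 156.9 = 341.5 kN/m
FS = R / T = 341.5 / 256.8 = 1.330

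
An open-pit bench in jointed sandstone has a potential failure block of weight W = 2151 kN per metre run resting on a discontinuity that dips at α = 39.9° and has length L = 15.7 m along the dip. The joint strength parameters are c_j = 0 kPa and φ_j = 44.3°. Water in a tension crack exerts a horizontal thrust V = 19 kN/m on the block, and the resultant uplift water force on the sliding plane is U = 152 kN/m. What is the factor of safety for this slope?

FS = 1.04

Resolving the block weight along and normal to the plane and applying the Mohr–Coulomb strength on the joint:
N' = W cosα − U − V sinα = 2151·cos39.9° − 152 − 19·sin39.9° = 1486.0 kN/m
Driving force T = W sinα + V cosα = 2151·sin39.9° + 19·cos39.9° = 1394.3 kN/m
Resisting force R = c_j·L + N'·tanφ_j = 0·15.7 + 1486.0·tan44.3° = 0.0 + 1450.1 = 1450.1 kN/m
FS = R / T = 1450.1 / 1394.3 = 1.040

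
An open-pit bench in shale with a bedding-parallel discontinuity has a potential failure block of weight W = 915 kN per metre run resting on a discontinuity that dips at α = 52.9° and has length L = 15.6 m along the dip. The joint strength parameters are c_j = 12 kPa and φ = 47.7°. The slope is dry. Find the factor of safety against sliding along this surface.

Resolving the block weight along and normal to the plane and applying the Mohr–Coulomb strength on the joint:
N' = W cosα = 915·cos52.9° = 551.9 kN/m
Driving force T = W sinα = 915·sin52.9° = 729.8 kN/m
Resisting force R = c_j·L + N'·tanφ = 12·15.6 + 551.9·tan47.7° = 187.2 + 606.6 = 793.8 kN/m
FS = R / T = 793.8 / 729.8 = 1.088

FS = 1.09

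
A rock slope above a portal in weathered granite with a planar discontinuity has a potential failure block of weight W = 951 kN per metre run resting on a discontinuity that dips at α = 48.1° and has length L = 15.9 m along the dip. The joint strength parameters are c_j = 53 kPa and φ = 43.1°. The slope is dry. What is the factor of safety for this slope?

FS = 2.03

Resolving the block weight along and normal to the plane and applying the Mohr–Coulomb strength on the joint:
N' = W cosα = 951·cos48.1° = 635.1 kN/m
Driving force T = W sinα = 951·sin48.1° = 707.8 kN/m
Resisting force R = c_j·L + N'·tanφ = 53·15.9 + 635.1·tan43.1° = 842.7 + 594.3 = 1437.0 kN/m
FS = R / T = 1437.0 / 707.8 = 2.030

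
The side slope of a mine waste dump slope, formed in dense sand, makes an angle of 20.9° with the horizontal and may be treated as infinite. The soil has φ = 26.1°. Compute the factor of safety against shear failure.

For a dry cohesionless infinite slope the factor of safety is FS = tanφ / tanβ.
FS = tan26.1° / tan20.9° = 0.4899 / 0.3819 = 1.283

FS = 1.28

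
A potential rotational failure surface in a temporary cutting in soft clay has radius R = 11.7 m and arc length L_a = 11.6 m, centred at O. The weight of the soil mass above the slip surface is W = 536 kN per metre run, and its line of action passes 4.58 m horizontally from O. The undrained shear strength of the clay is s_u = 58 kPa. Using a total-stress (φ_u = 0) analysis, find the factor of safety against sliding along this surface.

FS = 3.21

Taking moments about the centre O, the resisting moment is provided by the undrained shear strength acting along the arc:
M_R = s_u·L_a·R = 58·11.60·11.7 = 7871.8 kN·m/m
M_D = W·d = 536·4.58 = 2454.9 kN·m/m
FS = M_R / M_D = 7871.8 / 2454.9 = 3.207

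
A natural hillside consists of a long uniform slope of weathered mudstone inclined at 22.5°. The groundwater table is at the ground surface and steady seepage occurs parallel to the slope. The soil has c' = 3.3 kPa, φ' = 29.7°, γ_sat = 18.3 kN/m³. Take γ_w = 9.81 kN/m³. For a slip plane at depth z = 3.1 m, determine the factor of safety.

FS = 0.80

With seepage parallel to the slope and the water table at the surface, the effective normal stress on the slip plane uses the buoyant unit weight γ' = γ_sat − γ_w while the driving shear stress uses γ_sat:
FS = [c' + γ' z cos²β tanφ'] / [γ_sat z sinβ cosβ]
γ' = 18.3 − 9.81 = 8.49 kN/m³
Numerator = 3.3 + 8.49·3.1·cos²22.5°·tan29.7° = 3.3 + 8.49·3.1·0.8536·0.5704 = 16.114 kPa
Denominator = 18.3·3.1·sin22.5°·cos22.5° = 18.3·3.1·0.3827·0.9239 = 20.057 kPa
FS = 16.114 / 20.057 = 0.803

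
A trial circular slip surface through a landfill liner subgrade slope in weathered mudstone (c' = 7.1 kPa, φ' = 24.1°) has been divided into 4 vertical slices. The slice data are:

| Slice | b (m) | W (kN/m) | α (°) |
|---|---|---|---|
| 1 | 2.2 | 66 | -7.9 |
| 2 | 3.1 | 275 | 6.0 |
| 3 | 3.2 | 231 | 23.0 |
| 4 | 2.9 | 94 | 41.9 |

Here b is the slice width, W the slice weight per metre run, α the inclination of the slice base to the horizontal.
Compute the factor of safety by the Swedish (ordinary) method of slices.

FS = 2.13

Ordinary method of slices: FS = Σ[c'·Δl_i + (W_i cosα_i)·tanφ'] / Σ W_i sinα_i, with Δl_i = b_i / cosα_i.
Slice 1: Δl = 2.2/cos(-7.9°) = 2.221 m; N'_1 = 66·cos(-7.9°) = 65.4; c'Δl = 15.77; W sinα = -9.1
Slice 2: Δl = 3.1/cos6.0° = 3.117 m; N'_2 = 275·cos6.0° = 273.5; c'Δl = 22.13; W sinα = 28.7
Slice 3: Δl = 3.2/cos23.0° = 3.476 m; N'_3 = 231·cos23.0° = 212.6; c'Δl = 24.68; W sinα = 90.3
Slice 4: Δl = 2.9/cos41.9° = 3.896 m; N'_4 = 94·cos41.9° = 70.0; c'Δl = 27.66; W sinα = 62.8
Σc'Δl = 90.2 kN/m; ΣN' = 621.5 kN/m; ΣW sinα = 172.7 kN/m
Resisting = 90.2 + 621.5·tan24.1° = 90.2 + 278.0 = 368.2 kN/m
FS = 368.2 / 172.7 = 2.132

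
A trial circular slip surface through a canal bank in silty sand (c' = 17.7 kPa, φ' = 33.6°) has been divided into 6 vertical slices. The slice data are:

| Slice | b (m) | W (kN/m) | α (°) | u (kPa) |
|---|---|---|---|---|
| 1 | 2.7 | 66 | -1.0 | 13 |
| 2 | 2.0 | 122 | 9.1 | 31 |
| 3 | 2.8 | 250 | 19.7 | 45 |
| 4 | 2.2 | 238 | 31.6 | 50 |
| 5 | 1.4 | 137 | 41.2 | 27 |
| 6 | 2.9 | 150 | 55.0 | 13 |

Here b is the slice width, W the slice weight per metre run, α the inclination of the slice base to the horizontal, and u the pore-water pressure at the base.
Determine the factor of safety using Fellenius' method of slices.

Ordinary method of slices: FS = Σ[c'·Δl_i + (W_i cosα_i − u_i·Δl_i)·tanφ'] / Σ W_i sinα_i, with Δl_i = b_i / cosα_i.
Slice 1: Δl = 2.7/cos(-1.0°) = 2.700 m; N'_1 = 66·cos(-1.0°) − 13·2.700 = 30.9; c'Δl = 47.80; W sinα = -1.2
Slice 2: Δl = 2.0/cos9.1° = 2.025 m; N'_2 = 122·cos9.1° − 31·2.025 = 57.7; c'Δl = 35.85; W sinα = 19.3
Slice 3: Δl = 2.8/cos19.7° = 2.974 m; N'_3 = 250·cos19.7° − 45·2.974 = 101.5; c'Δl = 52.64; W sinα = 84.3
Slice 4: Δl = 2.2/cos31.6° = 2.583 m; N'_4 = 238·cos31.6° − 50·2.583 = 73.6; c'Δl = 45.72; W sinα = 124.7
Slice 5: Δl = 1.4/cos41.2° = 1.861 m; N'_5 = 137·cos41.2° − 27·1.861 = 52.8; c'Δl = 32.93; W sinα = 90.2
Slice 6: Δl = 2.9/cos55.0° = 5.056 m; N'_6 = 150·cos55.0° − 13·5.056 = 20.3; c'Δl = 89.49; W sinα = 122.9
Σc'Δl = 304.4 kN/m; ΣN' = 336.8 kN/m; ΣW sinα = 440.2 kN/m
Resisting = 304.4 + 336.8·tan33.6° = 304.4 + 223.8 = 528.2 kN/m
FS = 528.2 / 440.2 = 1.200

FS = 1.20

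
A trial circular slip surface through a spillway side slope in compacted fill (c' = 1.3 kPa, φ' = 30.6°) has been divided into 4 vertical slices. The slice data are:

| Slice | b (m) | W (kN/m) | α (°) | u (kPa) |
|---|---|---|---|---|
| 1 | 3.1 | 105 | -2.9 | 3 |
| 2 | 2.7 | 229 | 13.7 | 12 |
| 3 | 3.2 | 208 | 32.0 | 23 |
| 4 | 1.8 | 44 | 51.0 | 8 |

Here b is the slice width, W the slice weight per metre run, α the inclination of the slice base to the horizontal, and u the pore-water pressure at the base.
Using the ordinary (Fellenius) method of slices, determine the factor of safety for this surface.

FS = 1.24

Ordinary method of slices: FS = Σ[c'·Δl_i + (W_i cosα_i − u_i·Δl_i)·tanφ'] / Σ W_i sinα_i, with Δl_i = b_i / cosα_i.
Slice 1: Δl = 3.1/cos(-2.9°) = 3.104 m; N'_1 = 105·cos(-2.9°) − 3·3.104 = 95.6; c'Δl = 4.04; W sinα = -5.3
Slice 2: Δl = 2.7/cos13.7° = 2.779 m; N'_2 = 229·cos13.7° − 12·2.779 = 189.1; c'Δl = 3.61; W sinα = 54.2
Slice 3: Δl = 3.2/cos32.0° = 3.773 m; N'_3 = 208·cos32.0° − 23·3.773 = 89.6; c'Δl = 4.91; W sinα = 110.2
Slice 4: Δl = 1.8/cos51.0° = 2.860 m; N'_4 = 44·cos51.0° − 8·2.860 = 4.8; c'Δl = 3.72; W sinα = 34.2
Σc'Δl = 16.3 kN/m; ΣN' = 379.1 kN/m; ΣW sinα = 193.3 kN/m
Resisting = 16.3 + 379.1·tan30.6° = 16.3 + 224.2 = 240.5 kN/m
FS = 240.5 / 193.3 = 1.244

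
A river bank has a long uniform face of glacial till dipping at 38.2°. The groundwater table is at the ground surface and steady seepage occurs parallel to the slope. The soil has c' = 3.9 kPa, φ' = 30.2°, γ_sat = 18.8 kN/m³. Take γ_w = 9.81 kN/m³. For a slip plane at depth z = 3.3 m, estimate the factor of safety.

With seepage parallel to the slope and the water table at the surface, the effective normal stress on the slip plane uses the buoyant unit weight γ' = γ_sat − γ_w while the driving shear stress uses γ_sat:
FS = [c' + γ' z cos²β tanφ'] / [γ_sat z sinβ cosβ]
γ' = 18.8 − 9.81 = 8.99 kN/m³
Numerator = 3.9 + 8.99·3.3·cos²38.2°·tan30.2° = 3.9 + 8.99·3.3·0.6176·0.5820 = 14.563 kPa
Denominator = 18.8·3.3·sin38.2°·cos38.2° = 18.8·3.3·0.6184·0.7859 = 30.150 kPa
FS = 14.563 / 30.150 = 0.483

FS = 0.48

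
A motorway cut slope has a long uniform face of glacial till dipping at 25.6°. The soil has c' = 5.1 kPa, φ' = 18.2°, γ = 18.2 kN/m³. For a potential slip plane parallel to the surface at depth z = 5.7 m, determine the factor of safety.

FS = 0.81

For an infinite slope with a slip plane parallel to the surface (no pore pressure): FS = [c' + γz cos²β tanφ'] / [γz sinβ cosβ].
γz = 18.2·5.7 = 103.74 kN/m²
Numerator = 5.1 + 103.74·cos²25.6°·tan18.2° = 5.1 + 103.74·0.8133·0.3288 = 32.840 kPa
Denominator = 103.74·sin25.6°·cos25.6° = 103.74·0.4321·0.9018 = 40.424 kPa
FS = 32.840 / 40.424 = 0.812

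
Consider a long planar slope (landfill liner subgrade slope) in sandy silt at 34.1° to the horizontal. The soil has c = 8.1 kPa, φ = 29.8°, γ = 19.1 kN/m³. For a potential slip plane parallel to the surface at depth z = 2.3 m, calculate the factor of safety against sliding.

For an infinite slope with a slip plane parallel to the surface (no pore pressure): FS = [c + γz cos²β tanφ] / [γz sinβ cosβ].
γz = 19.1·2.3 = 43.93 kN/m²
Numerator = 8.1 + 43.93·cos²34.1°·tan29.8° = 8.1 + 43.93·0.6857·0.5727 = 25.351 kPa
Denominator = 43.93·sin34.1°·cos34.1° = 43.93·0.5606·0.8281 = 20.394 kPa
FS = 25.351 / 20.394 = 1.243

FS = 1.24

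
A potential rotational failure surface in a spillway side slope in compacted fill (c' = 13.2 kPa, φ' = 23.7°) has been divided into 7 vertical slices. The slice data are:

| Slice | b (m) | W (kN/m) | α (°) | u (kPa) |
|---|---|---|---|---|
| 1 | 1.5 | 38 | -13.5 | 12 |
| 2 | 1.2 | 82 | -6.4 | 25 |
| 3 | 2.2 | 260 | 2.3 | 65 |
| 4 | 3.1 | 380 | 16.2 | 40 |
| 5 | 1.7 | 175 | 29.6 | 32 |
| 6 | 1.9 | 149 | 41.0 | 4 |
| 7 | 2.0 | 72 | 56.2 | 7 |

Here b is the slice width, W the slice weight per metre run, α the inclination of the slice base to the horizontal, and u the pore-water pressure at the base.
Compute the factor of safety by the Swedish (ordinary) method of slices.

FS = 1.43

Ordinary method of slices: FS = Σ[c'·Δl_i + (W_i cosα_i − u_i·Δl_i)·tanφ'] / Σ W_i sinα_i, with Δl_i = b_i / cosα_i.
Slice 1: Δl = 1.5/cos(-13.5°) = 1.543 m; N'_1 = 38·cos(-13.5°) − 12·1.543 = 18.4; c'Δl = 20.36; W sinα = -8.9
Slice 2: Δl = 1.2/cos(-6.4°) = 1.208 m; N'_2 = 82·cos(-6.4°) − 25·1.208 = 51.3; c'Δl = 15.94; W sinα = -9.1
Slice 3: Δl = 2.2/cos2.3° = 2.202 m; N'_3 = 260·cos2.3° − 65·2.202 = 116.7; c'Δl = 29.06; W sinα = 10.4
Slice 4: Δl = 3.1/cos16.2° = 3.228 m; N'_4 = 380·cos16.2° − 40·3.228 = 235.8; c'Δl = 42.61; W sinα = 106.0
Slice 5: Δl = 1.7/cos29.6° = 1.955 m; N'_5 = 175·cos29.6° − 32·1.955 = 89.6; c'Δl = 25.81; W sinα = 86.4
Slice 6: Δl = 1.9/cos41.0° = 2.518 m; N'_6 = 149·cos41.0° − 4·2.518 = 102.4; c'Δl = 33.23; W sinα = 97.8
Slice 7: Δl = 2.0/cos56.2° = 3.595 m; N'_7 = 72·cos56.2° − 7·3.595 = 14.9; c'Δl = 47.46; W sinα = 59.8
Σc'Δl = 214.5 kN/m; ΣN' = 629.1 kN/m; ΣW sinα = 342.5 kN/m
Resisting = 214.5 + 629.1·tan23.7° = 214.5 + 276.1 = 490.6 kN/m
FS = 490.6 / 342.5 = 1.433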